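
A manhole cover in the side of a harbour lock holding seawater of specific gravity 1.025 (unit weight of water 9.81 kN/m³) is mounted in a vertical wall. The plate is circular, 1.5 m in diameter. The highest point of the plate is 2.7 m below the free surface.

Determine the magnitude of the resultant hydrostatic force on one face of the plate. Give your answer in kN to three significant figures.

γ = 1.025 × 9.81 = 10.05525 kN/m³.
The centroid is at the centre, 0.75 m below the top of the plate, so the centroid depth is h_c = 2.7 + 0.75 = 3.45 m.
A = π(0.75)² = 1.76715 m².
Resultant F = γ·h_c·A = 10.05525 × 3.45 × 1.76715 = 61.3035 kN.

F ≈ 61.3 kN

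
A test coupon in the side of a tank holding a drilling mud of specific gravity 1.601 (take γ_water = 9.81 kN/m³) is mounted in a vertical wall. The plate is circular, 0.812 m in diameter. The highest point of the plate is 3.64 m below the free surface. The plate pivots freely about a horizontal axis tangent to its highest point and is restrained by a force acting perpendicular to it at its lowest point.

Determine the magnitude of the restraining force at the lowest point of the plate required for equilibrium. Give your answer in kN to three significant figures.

P ≈ 16.9 kN

γ = 1.601 × 9.81 = 15.70581 kN/m³.
The centroid is at the centre, 0.406 m below the top of the plate, so the centroid depth is h_c = 3.64 + 0.406 = 4.046 m.
A = π(0.406)² = 0.517848 m².
Resultant F = γ·h_c·A = 15.70581 × 4.046 × 0.517848 = 32.907 kN.
I_c = πr⁴/4 = π × 0.406⁴/4 = 0.02134 m⁴.
Centre of pressure: y_p = y_c + I_c/(y_c·A) = 4.046 + 0.02134/(4.046 × 0.517848) = 4.046 + 0.0101851 = 4.05619 m along the plane.
The resultant acts 0.406 + 0.0101851 = 0.416185 m (along the plate) below the hinge at the top edge, so the moment about the hinge is M = F × 0.416185 = 32.907 × 0.416185 = 13.6954 kN·m.
A normal force at the bottom, 0.812 m from the hinge, must supply this moment: P = 13.6954/0.812 = 16.8663 kN.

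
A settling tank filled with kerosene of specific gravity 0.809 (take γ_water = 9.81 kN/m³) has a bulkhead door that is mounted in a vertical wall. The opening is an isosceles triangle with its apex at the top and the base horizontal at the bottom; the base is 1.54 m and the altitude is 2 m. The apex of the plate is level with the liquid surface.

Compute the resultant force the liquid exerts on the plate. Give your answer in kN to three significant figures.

F ≈ 16.3 kN

γ = 0.809 × 9.81 = 7.93629 kN/m³.
With the apex up, the centroid sits 2h/3 = 2 × 2/3 = 1.33333 m below the apex, so the centroid depth is h_c = 1.33333 m.
A = ½ × 1.54 × 2 = 1.54 m².
Resultant F = γ·h_c·A = 7.93629 × 1.33333 × 1.54 = 16.2958 kN.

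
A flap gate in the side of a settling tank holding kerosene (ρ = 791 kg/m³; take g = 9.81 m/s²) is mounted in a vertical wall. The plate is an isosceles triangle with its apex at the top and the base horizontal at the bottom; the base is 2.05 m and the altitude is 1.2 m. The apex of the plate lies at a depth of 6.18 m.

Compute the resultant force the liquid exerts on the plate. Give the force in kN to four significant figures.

γ = ρg = 791 × 9.81 / 1000 = 7.75971 kN/m³.
With the apex up, the centroid sits 2h/3 = 2 × 1.2/3 = 0.8 m below the apex, so the centroid depth is h_c = 6.18 + 0.8 = 6.98 m.
A = ½ × 2.05 × 1.2 = 1.23 m².
Resultant F = γ·h_c·A = 7.75971 × 6.98 × 1.23 = 66.6202 kN.

F ≈ 66.62 kN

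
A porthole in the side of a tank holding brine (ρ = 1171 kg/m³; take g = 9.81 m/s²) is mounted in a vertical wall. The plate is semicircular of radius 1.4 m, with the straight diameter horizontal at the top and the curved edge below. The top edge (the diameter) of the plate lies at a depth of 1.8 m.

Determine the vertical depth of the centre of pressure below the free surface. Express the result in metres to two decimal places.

γ = ρg = 1171 × 9.81 / 1000 = 11.48751 kN/m³.
The centroid of a semicircle lies 4r/(3π) = 0.594178 m from the diameter, here below the top edge, so the centroid depth is h_c = 1.8 + 0.594178 = 2.39418 m.
A = πr²/2 = π × 1.4²/2 = 3.07876 m².
Resultant F = γ·h_c·A = 11.48751 × 2.39418 × 3.07876 = 84.6756 kN.
I_c = (π/8 − 8/(9π))·r⁴ = 0.109757 × 1.4⁴ = 0.421642 m⁴.
Centre of pressure: y_p = y_c + I_c/(y_c·A) = 2.39418 + 0.421642/(2.39418 × 3.07876) = 2.39418 + 0.057202 = 2.45138 m along the plane.

h_p = 2.45 m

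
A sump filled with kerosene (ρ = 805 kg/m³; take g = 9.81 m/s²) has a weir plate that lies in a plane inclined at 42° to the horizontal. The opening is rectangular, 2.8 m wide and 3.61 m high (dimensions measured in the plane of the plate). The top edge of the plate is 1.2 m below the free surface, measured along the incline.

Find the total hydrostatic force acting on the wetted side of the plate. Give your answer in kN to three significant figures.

γ = ρg = 805 × 9.81 / 1000 = 7.89705 kN/m³.
Let θ = 42° be the plate's angle to the horizontal; measure y along the incline from where the plane meets the free surface. Vertical depth h = y·sinθ with sinθ = 0.669131.
The centroid lies 3.61/2 = 1.805 m below the top edge, so y_c = 1.2 + 1.805 = 3.005 m and h_c = 3.005 × 0.669131 = 2.01074 m.
A = 2.8 × 3.61 = 10.108 m².
Resultant F = γ·h_c·A = 7.89705 × 2.01074 × 10.108 = 160.504 kN.

F ≈ 161 kN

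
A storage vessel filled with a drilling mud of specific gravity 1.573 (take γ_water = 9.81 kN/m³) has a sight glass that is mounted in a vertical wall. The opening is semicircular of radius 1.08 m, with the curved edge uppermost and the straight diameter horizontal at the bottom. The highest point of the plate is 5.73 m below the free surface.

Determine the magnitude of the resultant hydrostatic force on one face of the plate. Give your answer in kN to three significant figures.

γ = 1.573 × 9.81 = 15.43113 kN/m³.
The centroid lies 4r/(3π) = 0.458366 m above the diameter, so r − 4r/(3π) = 1.08 − 0.458366 = 0.621634 m below the topmost point, so the centroid depth is h_c = 5.73 + 0.621634 = 6.35163 m.
A = πr²/2 = π × 1.08²/2 = 1.83218 m².
Resultant F = γ·h_c·A = 15.43113 × 6.35163 × 1.83218 = 179.577 kN.

F ≈ 180 kN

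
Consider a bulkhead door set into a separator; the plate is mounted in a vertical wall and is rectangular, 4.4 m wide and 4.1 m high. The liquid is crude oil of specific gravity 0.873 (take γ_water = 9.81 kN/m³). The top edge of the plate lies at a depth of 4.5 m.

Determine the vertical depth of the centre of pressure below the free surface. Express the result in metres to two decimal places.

γ = 0.873 × 9.81 = 8.56413 kN/m³.
The centroid lies 4.1/2 = 2.05 m below the top edge, so the centroid depth is h_c = 4.5 + 2.05 = 6.55 m.
A = 4.4 × 4.1 = 18.04 m².
Resultant F = γ·h_c·A = 8.56413 × 6.55 × 18.04 = 1011.95 kN.
I_c = b·h³/12 = 4.4 × 4.1³/12 = 25.271 m⁴.
Centre of pressure: y_p = y_c + I_c/(y_c·A) = 6.55 + 25.271/(6.55 × 18.04) = 6.55 + 0.213867 = 6.76387 m along the plane.

h_p = 6.76 m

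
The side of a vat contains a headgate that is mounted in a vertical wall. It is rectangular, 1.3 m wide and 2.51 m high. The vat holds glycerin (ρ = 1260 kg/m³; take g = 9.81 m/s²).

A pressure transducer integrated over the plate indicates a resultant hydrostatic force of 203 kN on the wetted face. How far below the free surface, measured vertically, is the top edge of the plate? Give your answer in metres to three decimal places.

d_top ≈ 3.778 m

γ = ρg = 1260 × 9.81 / 1000 = 12.3606 kN/m³.
A = 1.3 × 2.51 = 3.263 m².
From F = γ·h_c·A, the centroid depth is h_c = 203/(12.3606 × 3.263) = 5.03314 m.
The centroid lies 2.51/2 = 1.255 m below the top edge, so the top edge sits at h_top = 5.03314 − 1.255 = 3.77814 m below the surface.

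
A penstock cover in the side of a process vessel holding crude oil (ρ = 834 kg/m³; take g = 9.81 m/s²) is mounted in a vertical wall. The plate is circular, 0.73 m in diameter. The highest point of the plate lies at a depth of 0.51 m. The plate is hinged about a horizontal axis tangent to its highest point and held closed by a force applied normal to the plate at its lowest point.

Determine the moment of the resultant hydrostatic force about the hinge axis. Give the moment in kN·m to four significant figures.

M ≈ 1.208 kN·m

γ = ρg = 834 × 9.81 / 1000 = 8.18154 kN/m³.
The centroid is at the centre, 0.365 m below the top of the plate, so the centroid depth is h_c = 0.51 + 0.365 = 0.875 m.
A = π(0.365)² = 0.418539 m².
Resultant F = γ·h_c·A = 8.18154 × 0.875 × 0.418539 = 2.99626 kN.
I_c = πr⁴/4 = π × 0.365⁴/4 = 0.01394 m⁴.
Centre of pressure: y_p = y_c + I_c/(y_c·A) = 0.875 + 0.01394/(0.875 × 0.418539) = 0.875 + 0.0380644 = 0.913064 m along the plane.
The resultant acts 0.365 + 0.0380644 = 0.403064 m (along the plate) below the hinge at the top edge, so the moment about the hinge is M = F × 0.403064 = 2.99626 × 0.403064 = 1.20768 kN·m.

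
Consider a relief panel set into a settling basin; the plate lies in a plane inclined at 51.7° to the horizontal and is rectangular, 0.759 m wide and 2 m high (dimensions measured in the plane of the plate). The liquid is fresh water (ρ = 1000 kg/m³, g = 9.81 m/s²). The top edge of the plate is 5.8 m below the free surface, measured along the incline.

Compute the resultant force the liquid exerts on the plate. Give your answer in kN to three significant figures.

γ = ρg = 1000 × 9.81 = 9810 N/m³ = 9.81 kN/m³.
Let θ = 51.7° be the plate's angle to the horizontal; measure y along the incline from where the plane meets the free surface. Vertical depth h = y·sinθ with sinθ = 0.784776.
The centroid lies 2/2 = 1 m below the top edge, so y_c = 5.8 + 1 = 6.8 m and h_c = 6.8 × 0.784776 = 5.33648 m.
A = 0.759 × 2 = 1.518 m².
Resultant F = γ·h_c·A = 9.81 × 5.33648 × 1.518 = 79.4686 kN.

F ≈ 79.5 kN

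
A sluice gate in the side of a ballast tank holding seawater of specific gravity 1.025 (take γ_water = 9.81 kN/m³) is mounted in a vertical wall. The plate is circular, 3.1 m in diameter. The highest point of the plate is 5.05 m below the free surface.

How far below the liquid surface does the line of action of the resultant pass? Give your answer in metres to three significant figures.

h_p = 6.69 m

γ = 1.025 × 9.81 = 10.05525 kN/m³.
The centroid is at the centre, 1.55 m below the top of the plate, so the centroid depth is h_c = 5.05 + 1.55 = 6.6 m.
A = π(1.55)² = 7.54768 m².
Resultant F = γ·h_c·A = 10.05525 × 6.6 × 7.54768 = 500.899 kN.
I_c = πr⁴/4 = π × 1.55⁴/4 = 4.53332 m⁴.
Centre of pressure: y_p = y_c + I_c/(y_c·A) = 6.6 + 4.53332/(6.6 × 7.54768) = 6.6 + 0.0910037 = 6.691 m along the plane.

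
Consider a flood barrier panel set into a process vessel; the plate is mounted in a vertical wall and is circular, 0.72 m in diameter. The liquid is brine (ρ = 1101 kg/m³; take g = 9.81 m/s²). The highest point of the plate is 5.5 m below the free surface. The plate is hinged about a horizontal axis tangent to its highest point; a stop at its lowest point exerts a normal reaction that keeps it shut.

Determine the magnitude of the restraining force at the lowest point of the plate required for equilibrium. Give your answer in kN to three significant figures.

P ≈ 13.1 kN

γ = ρg = 1101 × 9.81 / 1000 = 10.80081 kN/m³.
The centroid is at the centre, 0.36 m below the top of the plate, so the centroid depth is h_c = 5.5 + 0.36 = 5.86 m.
A = π(0.36)² = 0.40715 m².
Resultant F = γ·h_c·A = 10.80081 × 5.86 × 0.40715 = 25.7696 kN.
I_c = πr⁴/4 = π × 0.36⁴/4 = 0.0131917 m⁴.
Centre of pressure: y_p = y_c + I_c/(y_c·A) = 5.86 + 0.0131917/(5.86 × 0.40715) = 5.86 + 0.00552903 = 5.86553 m along the plane.
The resultant acts 0.36 + 0.00552903 = 0.365529 m (along the plate) below the hinge at the top edge, so the moment about the hinge is M = F × 0.365529 = 25.7696 × 0.365529 = 9.41954 kN·m.
A normal force at the bottom, 0.72 m from the hinge, must supply this moment: P = 9.41954/0.72 = 13.0827 kN.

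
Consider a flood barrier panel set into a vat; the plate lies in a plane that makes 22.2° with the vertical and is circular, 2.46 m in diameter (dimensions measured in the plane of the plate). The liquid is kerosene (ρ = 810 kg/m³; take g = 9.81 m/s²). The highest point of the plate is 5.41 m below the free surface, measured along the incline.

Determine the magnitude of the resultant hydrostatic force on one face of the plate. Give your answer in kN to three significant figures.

F ≈ 232 kN

γ = ρg = 810 × 9.81 / 1000 = 7.9461 kN/m³.
The plate makes 22.2° with the vertical, i.e. θ = 90° − 22.2° = 67.8° to the horizontal. Measuring y along the incline from the free-surface line, vertical depth h = y·sinθ with sinθ = 0.925871.
The centroid is at the centre, 1.23 m below the top of the plate, so y_c = 5.41 + 1.23 = 6.64 m and h_c = 6.64 × 0.925871 = 6.14778 m.
A = π(1.23)² = 4.75292 m².
Resultant F = γ·h_c·A = 7.9461 × 6.14778 × 4.75292 = 232.184 kN.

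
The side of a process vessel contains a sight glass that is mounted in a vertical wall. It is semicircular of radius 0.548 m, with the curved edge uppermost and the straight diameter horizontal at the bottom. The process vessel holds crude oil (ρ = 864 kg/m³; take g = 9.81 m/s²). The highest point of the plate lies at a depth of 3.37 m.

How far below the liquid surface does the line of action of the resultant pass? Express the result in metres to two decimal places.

γ = ρg = 864 × 9.81 / 1000 = 8.47584 kN/m³.
The centroid lies 4r/(3π) = 0.232578 m above the diameter, so r − 4r/(3π) = 0.548 − 0.232578 = 0.315422 m below the topmost point, so the centroid depth is h_c = 3.37 + 0.315422 = 3.68542 m.
A = πr²/2 = π × 0.548²/2 = 0.471716 m².
Resultant F = γ·h_c·A = 8.47584 × 3.68542 × 0.471716 = 14.735 kN.
I_c = (π/8 − 8/(9π))·r⁴ = 0.109757 × 0.548⁴ = 0.00989816 m⁴.
Centre of pressure: y_p = y_c + I_c/(y_c·A) = 3.68542 + 0.00989816/(3.68542 × 0.471716) = 3.68542 + 0.0056936 = 3.69111 m along the plane.

h_p = 3.69 m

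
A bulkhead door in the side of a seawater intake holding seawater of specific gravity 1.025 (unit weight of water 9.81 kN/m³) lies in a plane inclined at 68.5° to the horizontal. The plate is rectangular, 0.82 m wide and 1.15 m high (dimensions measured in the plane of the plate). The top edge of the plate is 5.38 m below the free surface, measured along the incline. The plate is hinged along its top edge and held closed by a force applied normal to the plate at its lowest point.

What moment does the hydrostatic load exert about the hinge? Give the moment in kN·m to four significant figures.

γ = 1.025 × 9.81 = 10.05525 kN/m³.
Let θ = 68.5° be the plate's angle to the horizontal; measure y along the incline from where the plane meets the free surface. Vertical depth h = y·sinθ with sinθ = 0.930418.
The centroid lies 1.15/2 = 0.575 m below the top edge, so y_c = 5.38 + 0.575 = 5.955 m and h_c = 5.955 × 0.930418 = 5.54064 m.
A = 0.82 × 1.15 = 0.943 m².
Resultant F = γ·h_c·A = 10.05525 × 5.54064 × 0.943 = 52.5369 kN.
I_c = b·h³/12 = 0.82 × 1.15³/12 = 0.103926 m⁴.
Centre of pressure: y_p = y_c + I_c/(y_c·A) = 5.955 + 0.103926/(5.955 × 0.943) = 5.955 + 0.0185068 = 5.97351 m along the plane.
The resultant acts 0.575 + 0.0185068 = 0.593507 m (along the plate) below the hinge at the top edge, so the moment about the hinge is M = F × 0.593507 = 52.5369 × 0.593507 = 31.181 kN·m.

M ≈ 31.18 kN·m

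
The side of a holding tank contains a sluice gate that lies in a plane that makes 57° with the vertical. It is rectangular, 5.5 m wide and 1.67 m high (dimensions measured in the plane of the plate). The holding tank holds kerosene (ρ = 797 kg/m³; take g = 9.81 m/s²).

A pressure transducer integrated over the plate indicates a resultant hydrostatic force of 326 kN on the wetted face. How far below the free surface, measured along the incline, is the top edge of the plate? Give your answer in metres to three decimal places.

y_top ≈ 7.500 m

γ = ρg = 797 × 9.81 / 1000 = 7.81857 kN/m³.
A = 5.5 × 1.67 = 9.185 m².
From F = γ·h_c·A, the centroid depth is h_c = 326/(7.81857 × 9.185) = 4.53953 m.
The plate makes 57° with the vertical, i.e. θ = 90° − 57° = 33° to the horizontal. Measuring y along the incline from the free-surface line, vertical depth h = y·sinθ with sinθ = 0.544639.
Along the incline, y_c = h_c/sinθ = 4.53953/0.544639 = 8.33493 m.
The centroid lies 1.67/2 = 0.835 m below the top edge, so the top edge sits at y_top = 8.33493 − 0.835 = 7.49993 m along the incline.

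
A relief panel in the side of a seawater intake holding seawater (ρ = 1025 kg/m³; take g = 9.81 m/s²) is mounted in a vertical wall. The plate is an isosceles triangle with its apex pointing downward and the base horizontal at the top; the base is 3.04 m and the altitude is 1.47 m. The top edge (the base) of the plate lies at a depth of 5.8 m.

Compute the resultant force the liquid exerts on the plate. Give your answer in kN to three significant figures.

γ = ρg = 1025 × 9.81 / 1000 = 10.05525 kN/m³.
With the apex down, the centroid sits h/3 = 1.47/3 = 0.49 m below the base (the top edge), so the centroid depth is h_c = 5.8 + 0.49 = 6.29 m.
A = ½ × 3.04 × 1.47 = 2.2344 m².
Resultant F = γ·h_c·A = 10.05525 × 6.29 × 2.2344 = 141.32 kN.

F ≈ 141 kN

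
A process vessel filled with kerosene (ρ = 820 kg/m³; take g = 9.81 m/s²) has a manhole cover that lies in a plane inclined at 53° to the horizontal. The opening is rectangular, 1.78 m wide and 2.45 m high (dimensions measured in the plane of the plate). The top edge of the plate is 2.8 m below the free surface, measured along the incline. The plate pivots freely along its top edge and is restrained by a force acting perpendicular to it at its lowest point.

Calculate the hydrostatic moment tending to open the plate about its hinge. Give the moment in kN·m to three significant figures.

M ≈ 152 kN·m

γ = ρg = 820 × 9.81 / 1000 = 8.0442 kN/m³.
Let θ = 53° be the plate's angle to the horizontal; measure y along the incline from where the plane meets the free surface. Vertical depth h = y·sinθ with sinθ = 0.798636.
The centroid lies 2.45/2 = 1.225 m below the top edge, so y_c = 2.8 + 1.225 = 4.025 m and h_c = 4.025 × 0.798636 = 3.21451 m.
A = 1.78 × 2.45 = 4.361 m².
Resultant F = γ·h_c·A = 8.0442 × 3.21451 × 4.361 = 112.767 kN.
I_c = b·h³/12 = 1.78 × 2.45³/12 = 2.18141 m⁴.
Centre of pressure: y_p = y_c + I_c/(y_c·A) = 4.025 + 2.18141/(4.025 × 4.361) = 4.025 + 0.124275 = 4.14928 m along the plane.
The resultant acts 1.225 + 0.124275 = 1.34928 m (along the plate) below the hinge at the top edge, so the moment about the hinge is M = F × 1.34928 = 112.767 × 1.34928 = 152.154 kN·m.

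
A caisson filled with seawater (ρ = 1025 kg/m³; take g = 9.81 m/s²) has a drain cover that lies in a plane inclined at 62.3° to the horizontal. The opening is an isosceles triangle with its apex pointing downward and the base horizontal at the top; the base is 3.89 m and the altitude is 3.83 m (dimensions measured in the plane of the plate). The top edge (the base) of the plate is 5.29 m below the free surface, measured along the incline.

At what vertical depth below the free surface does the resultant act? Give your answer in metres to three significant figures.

h_p = 5.92 m

γ = ρg = 1025 × 9.81 / 1000 = 10.05525 kN/m³.
Let θ = 62.3° be the plate's angle to the horizontal; measure y along the incline from where the plane meets the free surface. Vertical depth h = y·sinθ with sinθ = 0.885394.
With the apex down, the centroid sits h/3 = 3.83/3 = 1.27667 m below the base (the top edge), so y_c = 5.29 + 1.27667 = 6.56667 m and h_c = 6.56667 × 0.885394 = 5.81409 m.
A = ½ × 3.89 × 3.83 = 7.44935 m².
Resultant F = γ·h_c·A = 10.05525 × 5.81409 × 7.44935 = 435.505 kN.
I_c = b·h³/36 = 3.89 × 3.83³/36 = 6.07077 m⁴.
Centre of pressure: y_p = y_c + I_c/(y_c·A) = 6.56667 + 6.07077/(6.56667 × 7.44935) = 6.56667 + 0.124102 = 6.69077 m along the plane.
Vertically, h_p = y_p·sinθ = 6.69077 × 0.885394 = 5.92397 m.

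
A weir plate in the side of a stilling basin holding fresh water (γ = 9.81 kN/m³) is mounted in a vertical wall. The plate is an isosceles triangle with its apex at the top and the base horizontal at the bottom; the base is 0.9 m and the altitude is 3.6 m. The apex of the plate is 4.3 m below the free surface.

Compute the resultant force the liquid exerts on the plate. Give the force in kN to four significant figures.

γ = 9.81 kN/m³.
With the apex up, the centroid sits 2h/3 = 2 × 3.6/3 = 2.4 m below the apex, so the centroid depth is h_c = 4.3 + 2.4 = 6.7 m.
A = ½ × 0.9 × 3.6 = 1.62 m².
Resultant F = γ·h_c·A = 9.81 × 6.7 × 1.62 = 106.478 kN.

F ≈ 106.5 kN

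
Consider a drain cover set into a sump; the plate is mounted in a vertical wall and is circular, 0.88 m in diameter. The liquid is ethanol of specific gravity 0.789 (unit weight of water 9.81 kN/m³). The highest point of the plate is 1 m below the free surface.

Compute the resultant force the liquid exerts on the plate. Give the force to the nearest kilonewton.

F ≈ 7 kN

γ = 0.789 × 9.81 = 7.74009 kN/m³.
The centroid is at the centre, 0.44 m below the top of the plate, so the centroid depth is h_c = 1 + 0.44 = 1.44 m.
A = π(0.44)² = 0.608212 m².
Resultant F = γ·h_c·A = 7.74009 × 1.44 × 0.608212 = 6.77897 kN.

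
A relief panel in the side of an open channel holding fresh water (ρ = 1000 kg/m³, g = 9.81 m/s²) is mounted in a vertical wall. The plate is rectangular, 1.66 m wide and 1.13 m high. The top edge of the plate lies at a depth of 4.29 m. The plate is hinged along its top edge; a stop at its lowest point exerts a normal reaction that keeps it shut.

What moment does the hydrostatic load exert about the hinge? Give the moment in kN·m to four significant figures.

γ = ρg = 1000 × 9.81 = 9810 N/m³ = 9.81 kN/m³.
The centroid lies 1.13/2 = 0.565 m below the top edge, so the centroid depth is h_c = 4.29 + 0.565 = 4.855 m.
A = 1.66 × 1.13 = 1.8758 m².
Resultant F = γ·h_c·A = 9.81 × 4.855 × 1.8758 = 89.3398 kN.
I_c = b·h³/12 = 1.66 × 1.13³/12 = 0.199601 m⁴.
Centre of pressure: y_p = y_c + I_c/(y_c·A) = 4.855 + 0.199601/(4.855 × 1.8758) = 4.855 + 0.0219173 = 4.87692 m along the plane.
The resultant acts 0.565 + 0.0219173 = 0.586917 m (along the plate) below the hinge at the top edge, so the moment about the hinge is M = F × 0.586917 = 89.3398 × 0.586917 = 52.435 kN·m.

M ≈ 52.44 kN·m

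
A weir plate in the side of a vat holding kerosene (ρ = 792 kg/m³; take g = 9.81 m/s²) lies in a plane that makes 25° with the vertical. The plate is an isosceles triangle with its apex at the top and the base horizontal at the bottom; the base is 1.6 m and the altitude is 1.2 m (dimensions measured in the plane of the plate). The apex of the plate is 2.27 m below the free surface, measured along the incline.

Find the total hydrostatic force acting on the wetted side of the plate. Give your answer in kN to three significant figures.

F ≈ 20.8 kN

γ = ρg = 792 × 9.81 / 1000 = 7.76952 kN/m³.
The plate makes 25° with the vertical, i.e. θ = 90° − 25° = 65° to the horizontal. Measuring y along the incline from the free-surface line, vertical depth h = y·sinθ with sinθ = 0.906308.
With the apex up, the centroid sits 2h/3 = 2 × 1.2/3 = 0.8 m below the apex, so y_c = 2.27 + 0.8 = 3.07 m and h_c = 3.07 × 0.906308 = 2.78237 m.
A = ½ × 1.6 × 1.2 = 0.96 m².
Resultant F = γ·h_c·A = 7.76952 × 2.78237 × 0.96 = 20.753 kN.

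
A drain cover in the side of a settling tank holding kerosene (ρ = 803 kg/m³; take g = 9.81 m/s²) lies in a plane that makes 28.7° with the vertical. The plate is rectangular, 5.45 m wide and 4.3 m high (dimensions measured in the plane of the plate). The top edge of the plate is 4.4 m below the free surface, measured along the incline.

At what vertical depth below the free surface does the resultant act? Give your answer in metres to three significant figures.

h_p = 5.95 m

γ = ρg = 803 × 9.81 / 1000 = 7.87743 kN/m³.
The plate makes 28.7° with the vertical, i.e. θ = 90° − 28.7° = 61.3° to the horizontal. Measuring y along the incline from the free-surface line, vertical depth h = y·sinθ with sinθ = 0.877146.
The centroid lies 4.3/2 = 2.15 m below the top edge, so y_c = 4.4 + 2.15 = 6.55 m and h_c = 6.55 × 0.877146 = 5.74531 m.
A = 5.45 × 4.3 = 23.435 m².
Resultant F = γ·h_c·A = 7.87743 × 5.74531 × 23.435 = 1060.63 kN.
I_c = b·h³/12 = 5.45 × 4.3³/12 = 36.1094 m⁴.
Centre of pressure: y_p = y_c + I_c/(y_c·A) = 6.55 + 36.1094/(6.55 × 23.435) = 6.55 + 0.235242 = 6.78524 m along the plane.
Vertically, h_p = y_p·sinθ = 6.78524 × 0.877146 = 5.95165 m.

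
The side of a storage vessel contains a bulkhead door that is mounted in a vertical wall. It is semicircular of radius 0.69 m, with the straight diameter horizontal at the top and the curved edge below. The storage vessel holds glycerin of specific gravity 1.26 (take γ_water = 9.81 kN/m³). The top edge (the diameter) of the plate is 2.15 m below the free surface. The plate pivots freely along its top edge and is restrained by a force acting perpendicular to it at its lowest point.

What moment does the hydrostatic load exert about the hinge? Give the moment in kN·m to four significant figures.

γ = 1.26 × 9.81 = 12.3606 kN/m³.
The centroid of a semicircle lies 4r/(3π) = 0.292845 m from the diameter, here below the top edge, so the centroid depth is h_c = 2.15 + 0.292845 = 2.44285 m.
A = πr²/2 = π × 0.69²/2 = 0.747856 m².
Resultant F = γ·h_c·A = 12.3606 × 2.44285 × 0.747856 = 22.5816 kN.
I_c = (π/8 − 8/(9π))·r⁴ = 0.109757 × 0.69⁴ = 0.0248788 m⁴.
Centre of pressure: y_p = y_c + I_c/(y_c·A) = 2.44285 + 0.0248788/(2.44285 × 0.747856) = 2.44285 + 0.013618 = 2.45647 m along the plane.
The resultant acts 0.292845 + 0.013618 = 0.306463 m (along the plate) below the hinge at the top edge, so the moment about the hinge is M = F × 0.306463 = 22.5816 × 0.306463 = 6.92042 kN·m.

M ≈ 6.920 kN·m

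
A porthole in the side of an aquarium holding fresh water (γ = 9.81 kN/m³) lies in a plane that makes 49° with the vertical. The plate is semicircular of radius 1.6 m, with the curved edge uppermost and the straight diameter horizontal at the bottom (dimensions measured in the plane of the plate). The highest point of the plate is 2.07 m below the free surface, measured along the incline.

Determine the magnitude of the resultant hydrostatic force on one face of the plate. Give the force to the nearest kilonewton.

F ≈ 77 kN

γ = 9.81 kN/m³.
The plate makes 49° with the vertical, i.e. θ = 90° − 49° = 41° to the horizontal. Measuring y along the incline from the free-surface line, vertical depth h = y·sinθ with sinθ = 0.656059.
The centroid lies 4r/(3π) = 0.679061 m above the diameter, so r − 4r/(3π) = 1.6 − 0.679061 = 0.920939 m below the topmost point, so y_c = 2.07 + 0.920939 = 2.99094 m and h_c = 2.99094 × 0.656059 = 1.96223 m.
A = πr²/2 = π × 1.6²/2 = 4.02124 m².
Resultant F = γ·h_c·A = 9.81 × 1.96223 × 4.02124 = 77.4068 kN.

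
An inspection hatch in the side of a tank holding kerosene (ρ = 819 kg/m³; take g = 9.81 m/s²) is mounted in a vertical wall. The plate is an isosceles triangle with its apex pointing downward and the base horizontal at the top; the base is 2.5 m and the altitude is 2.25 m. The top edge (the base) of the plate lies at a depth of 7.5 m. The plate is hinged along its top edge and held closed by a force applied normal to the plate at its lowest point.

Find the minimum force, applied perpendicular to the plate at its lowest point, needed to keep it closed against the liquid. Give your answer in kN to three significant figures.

γ = ρg = 819 × 9.81 / 1000 = 8.03439 kN/m³.
With the apex down, the centroid sits h/3 = 2.25/3 = 0.75 m below the base (the top edge), so the centroid depth is h_c = 7.5 + 0.75 = 8.25 m.
A = ½ × 2.5 × 2.25 = 2.8125 m².
Resultant F = γ·h_c·A = 8.03439 × 8.25 × 2.8125 = 186.423 kN.
I_c = b·h³/36 = 2.5 × 2.25³/36 = 0.791016 m⁴.
Centre of pressure: y_p = y_c + I_c/(y_c·A) = 8.25 + 0.791016/(8.25 × 2.8125) = 8.25 + 0.0340909 = 8.28409 m along the plane.
The resultant acts 0.75 + 0.0340909 = 0.784091 m (along the plate) below the hinge at the top edge, so the moment about the hinge is M = F × 0.784091 = 186.423 × 0.784091 = 146.173 kN·m.
A normal force at the bottom, 2.25 m from the hinge, must supply this moment: P = 146.173/2.25 = 64.9658 kN.

P ≈ 65.0 kN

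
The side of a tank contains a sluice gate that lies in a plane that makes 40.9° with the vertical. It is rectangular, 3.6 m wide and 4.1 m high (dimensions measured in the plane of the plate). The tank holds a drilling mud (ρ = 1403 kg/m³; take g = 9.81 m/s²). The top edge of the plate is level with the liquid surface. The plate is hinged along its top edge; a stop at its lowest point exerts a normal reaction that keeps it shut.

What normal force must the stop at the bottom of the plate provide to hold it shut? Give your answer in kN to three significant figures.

P ≈ 210 kN

γ = ρg = 1403 × 9.81 / 1000 = 13.76343 kN/m³.
The plate makes 40.9° with the vertical, i.e. θ = 90° − 40.9° = 49.1° to the horizontal. Measuring y along the incline from the free-surface line, vertical depth h = y·sinθ with sinθ = 0.755853.
The centroid lies 4.1/2 = 2.05 m below the top edge, so y_c = 2.05 m and h_c = 2.05 × 0.755853 = 1.5495 m.
A = 3.6 × 4.1 = 14.76 m².
Resultant F = γ·h_c·A = 13.76343 × 1.5495 × 14.76 = 314.778 kN.
I_c = b·h³/12 = 3.6 × 4.1³/12 = 20.6763 m⁴.
Centre of pressure: y_p = y_c + I_c/(y_c·A) = 2.05 + 20.6763/(2.05 × 14.76) = 2.05 + 0.683333 = 2.73333 m along the plane.
The resultant acts 2.05 + 0.683333 = 2.73333 m (along the plate) below the hinge at the top edge, so the moment about the hinge is M = F × 2.73333 = 314.778 × 2.73333 = 860.392 kN·m.
A normal force at the bottom, 4.1 m from the hinge, must supply this moment: P = 860.392/4.1 = 209.852 kN.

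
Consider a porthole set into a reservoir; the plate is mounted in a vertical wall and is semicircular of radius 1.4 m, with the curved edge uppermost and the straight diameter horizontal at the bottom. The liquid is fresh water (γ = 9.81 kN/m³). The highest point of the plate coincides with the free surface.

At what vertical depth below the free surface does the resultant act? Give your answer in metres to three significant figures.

γ = 9.81 kN/m³.
The centroid lies 4r/(3π) = 0.594178 m above the diameter, so r − 4r/(3π) = 1.4 − 0.594178 = 0.805822 m below the topmost point, so the centroid depth is h_c = 0.805822 m.
A = πr²/2 = π × 1.4²/2 = 3.07876 m².
Resultant F = γ·h_c·A = 9.81 × 0.805822 × 3.07876 = 24.3379 kN.
I_c = (π/8 − 8/(9π))·r⁴ = 0.109757 × 1.4⁴ = 0.421642 m⁴.
Centre of pressure: y_p = y_c + I_c/(y_c·A) = 0.805822 + 0.421642/(0.805822 × 3.07876) = 0.805822 + 0.169953 = 0.975775 m along the plane.

h_p = 0.976 m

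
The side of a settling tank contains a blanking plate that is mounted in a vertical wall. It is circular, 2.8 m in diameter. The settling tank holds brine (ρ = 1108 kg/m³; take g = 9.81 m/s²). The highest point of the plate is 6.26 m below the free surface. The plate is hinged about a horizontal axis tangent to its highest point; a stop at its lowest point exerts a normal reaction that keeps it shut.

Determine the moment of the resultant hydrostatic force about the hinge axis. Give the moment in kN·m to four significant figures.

M ≈ 750.5 kN·m

γ = ρg = 1108 × 9.81 / 1000 = 10.86948 kN/m³.
The centroid is at the centre, 1.4 m below the top of the plate, so the centroid depth is h_c = 6.26 + 1.4 = 7.66 m.
A = π(1.4)² = 6.15752 m².
Resultant F = γ·h_c·A = 10.86948 × 7.66 × 6.15752 = 512.676 kN.
I_c = πr⁴/4 = π × 1.4⁴/4 = 3.01719 m⁴.
Centre of pressure: y_p = y_c + I_c/(y_c·A) = 7.66 + 3.01719/(7.66 × 6.15752) = 7.66 + 0.0639688 = 7.72397 m along the plane.
The resultant acts 1.4 + 0.0639688 = 1.46397 m (along the plate) below the hinge at the top edge, so the moment about the hinge is M = F × 1.46397 = 512.676 × 1.46397 = 750.542 kN·m.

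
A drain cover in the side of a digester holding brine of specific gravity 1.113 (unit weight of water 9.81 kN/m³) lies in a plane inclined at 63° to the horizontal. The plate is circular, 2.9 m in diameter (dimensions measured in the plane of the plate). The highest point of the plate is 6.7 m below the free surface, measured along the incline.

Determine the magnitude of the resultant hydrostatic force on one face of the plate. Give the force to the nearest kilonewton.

F ≈ 524 kN

γ = 1.113 × 9.81 = 10.91853 kN/m³.
Let θ = 63° be the plate's angle to the horizontal; measure y along the incline from where the plane meets the free surface. Vertical depth h = y·sinθ with sinθ = 0.891007.
The centroid is at the centre, 1.45 m below the top of the plate, so y_c = 6.7 + 1.45 = 8.15 m and h_c = 8.15 × 0.891007 = 7.26171 m.
A = π(1.45)² = 6.6052 m².
Resultant F = γ·h_c·A = 10.91853 × 7.26171 × 6.6052 = 523.708 kN.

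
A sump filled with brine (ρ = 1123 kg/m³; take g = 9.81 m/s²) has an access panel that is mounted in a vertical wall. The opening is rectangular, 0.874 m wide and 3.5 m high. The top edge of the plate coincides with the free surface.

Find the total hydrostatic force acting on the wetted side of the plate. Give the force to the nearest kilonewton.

γ = ρg = 1123 × 9.81 / 1000 = 11.01663 kN/m³.
The centroid lies 3.5/2 = 1.75 m below the top edge, so the centroid depth is h_c = 1.75 m.
A = 0.874 × 3.5 = 3.059 m².
Resultant F = γ·h_c·A = 11.01663 × 1.75 × 3.059 = 58.9748 kN.

F ≈ 59 kN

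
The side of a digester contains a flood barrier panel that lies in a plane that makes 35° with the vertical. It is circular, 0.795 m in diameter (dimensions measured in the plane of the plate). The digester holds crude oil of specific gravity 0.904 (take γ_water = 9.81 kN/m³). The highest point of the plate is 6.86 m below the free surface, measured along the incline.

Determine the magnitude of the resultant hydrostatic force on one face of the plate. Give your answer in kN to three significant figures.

γ = 0.904 × 9.81 = 8.86824 kN/m³.
The plate makes 35° with the vertical, i.e. θ = 90° − 35° = 55° to the horizontal. Measuring y along the incline from the free-surface line, vertical depth h = y·sinθ with sinθ = 0.819152.
The centroid is at the centre, 0.3975 m below the top of the plate, so y_c = 6.86 + 0.3975 = 7.2575 m and h_c = 7.2575 × 0.819152 = 5.945 m.
A = π(0.3975)² = 0.496391 m².
Resultant F = γ·h_c·A = 8.86824 × 5.945 × 0.496391 = 26.1706 kN.

F ≈ 26.2 kN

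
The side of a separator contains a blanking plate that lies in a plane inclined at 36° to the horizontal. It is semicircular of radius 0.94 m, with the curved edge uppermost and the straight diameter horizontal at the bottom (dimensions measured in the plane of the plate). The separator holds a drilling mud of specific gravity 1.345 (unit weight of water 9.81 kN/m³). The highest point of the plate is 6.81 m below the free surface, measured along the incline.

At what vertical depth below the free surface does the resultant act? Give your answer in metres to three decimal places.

h_p = 4.326 m

γ = 1.345 × 9.81 = 13.19445 kN/m³.
Let θ = 36° be the plate's angle to the horizontal; measure y along the incline from where the plane meets the free surface. Vertical depth h = y·sinθ with sinθ = 0.587785.
The centroid lies 4r/(3π) = 0.398948 m above the diameter, so r − 4r/(3π) = 0.94 − 0.398948 = 0.541052 m below the topmost point, so y_c = 6.81 + 0.541052 = 7.35105 m and h_c = 7.35105 × 0.587785 = 4.32084 m.
A = πr²/2 = π × 0.94²/2 = 1.38796 m².
Resultant F = γ·h_c·A = 13.19445 × 4.32084 × 1.38796 = 79.1291 kN.
I_c = (π/8 − 8/(9π))·r⁴ = 0.109757 × 0.94⁴ = 0.0856927 m⁴.
Centre of pressure: y_p = y_c + I_c/(y_c·A) = 7.35105 + 0.0856927/(7.35105 × 1.38796) = 7.35105 + 0.00839881 = 7.35945 m along the plane.
Vertically, h_p = y_p·sinθ = 7.35945 × 0.587785 = 4.32577 m.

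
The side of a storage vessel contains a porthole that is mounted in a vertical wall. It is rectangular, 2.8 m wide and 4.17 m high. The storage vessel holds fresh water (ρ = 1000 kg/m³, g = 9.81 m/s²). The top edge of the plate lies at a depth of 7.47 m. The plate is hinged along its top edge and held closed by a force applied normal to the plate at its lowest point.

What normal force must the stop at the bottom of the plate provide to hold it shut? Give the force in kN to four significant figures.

γ = ρg = 1000 × 9.81 = 9810 N/m³ = 9.81 kN/m³.
The centroid lies 4.17/2 = 2.085 m below the top edge, so the centroid depth is h_c = 7.47 + 2.085 = 9.555 m.
A = 2.8 × 4.17 = 11.676 m².
Resultant F = γ·h_c·A = 9.81 × 9.555 × 11.676 = 1094.44 kN.
I_c = b·h³/12 = 2.8 × 4.17³/12 = 16.9194 m⁴.
Centre of pressure: y_p = y_c + I_c/(y_c·A) = 9.555 + 16.9194/(9.555 × 11.676) = 9.555 + 0.151656 = 9.70666 m along the plane.
The resultant acts 2.085 + 0.151656 = 2.23666 m (along the plate) below the hinge at the top edge, so the moment about the hinge is M = F × 2.23666 = 1094.44 × 2.23666 = 2447.89 kN·m.
A normal force at the bottom, 4.17 m from the hinge, must supply this moment: P = 2447.89/4.17 = 587.024 kN.

P ≈ 587.0 kN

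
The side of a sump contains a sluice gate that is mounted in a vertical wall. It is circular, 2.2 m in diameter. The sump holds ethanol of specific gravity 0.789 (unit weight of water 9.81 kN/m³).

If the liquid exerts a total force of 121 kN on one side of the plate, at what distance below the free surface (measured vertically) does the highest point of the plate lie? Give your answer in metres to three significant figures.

d_top ≈ 3.01 m

γ = 0.789 × 9.81 = 7.74009 kN/m³.
A = π(1.1)² = 3.80133 m².
From F = γ·h_c·A, the centroid depth is h_c = 121/(7.74009 × 3.80133) = 4.11248 m.
The centroid is at the centre, 1.1 m below the top of the plate, so the highest point sits at h_top = 4.11248 − 1.1 = 3.01248 m below the surface.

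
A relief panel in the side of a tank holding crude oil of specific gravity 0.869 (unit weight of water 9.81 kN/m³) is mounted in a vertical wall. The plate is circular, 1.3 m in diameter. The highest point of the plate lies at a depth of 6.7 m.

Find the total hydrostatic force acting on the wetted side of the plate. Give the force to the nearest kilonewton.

F ≈ 83 kN

γ = 0.869 × 9.81 = 8.52489 kN/m³.
The centroid is at the centre, 0.65 m below the top of the plate, so the centroid depth is h_c = 6.7 + 0.65 = 7.35 m.
A = π(0.65)² = 1.32732 m².
Resultant F = γ·h_c·A = 8.52489 × 7.35 × 1.32732 = 83.1671 kN.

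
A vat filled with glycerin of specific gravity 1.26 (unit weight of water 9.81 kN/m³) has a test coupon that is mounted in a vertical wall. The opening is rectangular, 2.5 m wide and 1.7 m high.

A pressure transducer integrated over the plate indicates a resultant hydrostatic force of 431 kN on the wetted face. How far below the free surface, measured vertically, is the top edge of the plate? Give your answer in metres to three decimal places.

d_top ≈ 7.354 m

γ = 1.26 × 9.81 = 12.3606 kN/m³.
A = 2.5 × 1.7 = 4.25 m².
From F = γ·h_c·A, the centroid depth is h_c = 431/(12.3606 × 4.25) = 8.20444 m.
The centroid lies 1.7/2 = 0.85 m below the top edge, so the top edge sits at h_top = 8.20444 − 0.85 = 7.35444 m below the surface.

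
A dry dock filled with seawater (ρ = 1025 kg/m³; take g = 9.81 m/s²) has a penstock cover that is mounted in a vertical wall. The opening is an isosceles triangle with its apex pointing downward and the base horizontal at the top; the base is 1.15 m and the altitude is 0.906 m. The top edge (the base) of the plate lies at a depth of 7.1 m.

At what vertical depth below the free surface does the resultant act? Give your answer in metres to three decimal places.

γ = ρg = 1025 × 9.81 / 1000 = 10.05525 kN/m³.
With the apex down, the centroid sits h/3 = 0.906/3 = 0.302 m below the base (the top edge), so the centroid depth is h_c = 7.1 + 0.302 = 7.402 m.
A = ½ × 1.15 × 0.906 = 0.52095 m².
Resultant F = γ·h_c·A = 10.05525 × 7.402 × 0.52095 = 38.7738 kN.
I_c = b·h³/36 = 1.15 × 0.906³/36 = 0.0237564 m⁴.
Centre of pressure: y_p = y_c + I_c/(y_c·A) = 7.402 + 0.0237564/(7.402 × 0.52095) = 7.402 + 0.00616078 = 7.40816 m along the plane.

h_p = 7.408 m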